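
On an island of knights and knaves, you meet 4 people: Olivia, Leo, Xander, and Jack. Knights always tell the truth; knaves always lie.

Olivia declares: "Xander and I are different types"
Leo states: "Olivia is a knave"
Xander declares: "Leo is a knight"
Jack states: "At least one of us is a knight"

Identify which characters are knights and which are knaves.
Olivia is a knight.
Leo is a knave.
Xander is a knave.
Jack is a knight.

Verification:
- Olivia (knight) says "Xander and I are different types" - this is TRUE because Olivia is a knight and Xander is a knave.
- Leo (knave) says "Olivia is a knave" - this is FALSE (a lie) because Olivia is a knight.
- Xander (knave) says "Leo is a knight" - this is FALSE (a lie) because Leo is a knave.
- Jack (knight) says "At least one of us is a knight" - this is TRUE because Olivia and Jack are knights.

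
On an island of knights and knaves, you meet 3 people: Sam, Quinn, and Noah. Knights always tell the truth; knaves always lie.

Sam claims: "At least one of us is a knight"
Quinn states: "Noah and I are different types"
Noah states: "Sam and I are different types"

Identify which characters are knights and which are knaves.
Sam is a knave.
Quinn is a knave.
Noah is a knave.

Verification:
- Sam (knave) says "At least one of us is a knight" - this is FALSE (a lie) because no one is a knight.
- Quinn (knave) says "Noah and I are different types" - this is FALSE (a lie) because Quinn is a knave and Noah is a knave.
- Noah (knave) says "Sam and I are different types" - this is FALSE (a lie) because Noah is a knave and Sam is a knave.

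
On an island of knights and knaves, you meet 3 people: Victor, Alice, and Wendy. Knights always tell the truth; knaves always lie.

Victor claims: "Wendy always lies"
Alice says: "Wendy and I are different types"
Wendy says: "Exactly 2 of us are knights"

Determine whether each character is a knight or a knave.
Victor is a knight.
Alice is a knave.
Wendy is a knave.

Verification:
- Victor (knight) says "Wendy always lies" - this is TRUE because Wendy is a knave.
- Alice (knave) says "Wendy and I are different types" - this is FALSE (a lie) because Alice is a knave and Wendy is a knave.
- Wendy (knave) says "Exactly 2 of us are knights" - this is FALSE (a lie) because there are 1 knights.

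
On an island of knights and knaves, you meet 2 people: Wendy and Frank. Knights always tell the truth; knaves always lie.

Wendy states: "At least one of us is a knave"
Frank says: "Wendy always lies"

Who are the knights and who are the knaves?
Wendy is a knight.
Frank is a knave.

Verification:
- Wendy (knight) says "At least one of us is a knave" - this is TRUE because Frank is a knave.
- Frank (knave) says "Wendy always lies" - this is FALSE (a lie) because Wendy is a knight.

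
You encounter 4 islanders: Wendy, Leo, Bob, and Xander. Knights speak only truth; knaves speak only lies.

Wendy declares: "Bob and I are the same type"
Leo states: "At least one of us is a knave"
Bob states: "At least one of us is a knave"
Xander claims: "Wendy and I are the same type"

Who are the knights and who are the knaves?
Wendy is a knight.
Leo is a knight.
Bob is a knight.
Xander is a knave.

Verification:
- Wendy (knight) says "Bob and I are the same type" - this is TRUE because Wendy is a knight and Bob is a knight.
- Leo (knight) says "At least one of us is a knave" - this is TRUE because Xander is a knave.
- Bob (knight) says "At least one of us is a knave" - this is TRUE because Xander is a knave.
- Xander (knave) says "Wendy and I are the same type" - this is FALSE (a lie) because Xander is a knave and Wendy is a knight.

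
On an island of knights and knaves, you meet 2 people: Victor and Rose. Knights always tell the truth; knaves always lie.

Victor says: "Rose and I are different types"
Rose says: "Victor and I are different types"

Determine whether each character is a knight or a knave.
Victor is a knave.
Rose is a knave.

Verification:
- Victor (knave) says "Rose and I are different types" - this is FALSE (a lie) because Victor is a knave and Rose is a knave.
- Rose (knave) says "Victor and I are different types" - this is FALSE (a lie) because Rose is a knave and Victor is a knave.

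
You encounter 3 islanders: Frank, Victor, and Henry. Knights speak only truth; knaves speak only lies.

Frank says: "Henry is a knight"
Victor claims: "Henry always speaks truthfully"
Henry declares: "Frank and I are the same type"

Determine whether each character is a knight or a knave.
Frank is a knight.
Victor is a knight.
Henry is a knight.

Verification:
- Frank (knight) says "Henry is a knight" - this is TRUE because Henry is a knight.
- Victor (knight) says "Henry always speaks truthfully" - this is TRUE because Henry is a knight.
- Henry (knight) says "Frank and I are the same type" - this is TRUE because Henry is a knight and Frank is a knight.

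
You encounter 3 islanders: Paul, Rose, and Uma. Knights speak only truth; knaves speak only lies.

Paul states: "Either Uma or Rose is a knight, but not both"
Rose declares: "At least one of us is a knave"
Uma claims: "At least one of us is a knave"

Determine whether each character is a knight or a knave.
Paul is a knave.
Rose is a knight.
Uma is a knight.

Verification:
- Paul (knave) says "Either Uma or Rose is a knight, but not both" - this is FALSE (a lie) because Uma is a knight and Rose is a knight.
- Rose (knight) says "At least one of us is a knave" - this is TRUE because Paul is a knave.
- Uma (knight) says "At least one of us is a knave" - this is TRUE because Paul is a knave.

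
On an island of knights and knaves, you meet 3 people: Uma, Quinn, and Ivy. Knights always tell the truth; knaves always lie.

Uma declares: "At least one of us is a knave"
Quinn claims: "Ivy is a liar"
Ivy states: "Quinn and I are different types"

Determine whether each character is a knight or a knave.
Uma is a knight.
Quinn is a knave.
Ivy is a knight.

Verification:
- Uma (knight) says "At least one of us is a knave" - this is TRUE because Quinn is a knave.
- Quinn (knave) says "Ivy is a liar" - this is FALSE (a lie) because Ivy is a knight.
- Ivy (knight) says "Quinn and I are different types" - this is TRUE because Ivy is a knight and Quinn is a knave.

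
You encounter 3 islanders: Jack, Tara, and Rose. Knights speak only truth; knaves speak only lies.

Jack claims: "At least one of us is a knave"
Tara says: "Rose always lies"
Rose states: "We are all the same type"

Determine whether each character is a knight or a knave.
Jack is a knight.
Tara is a knight.
Rose is a knave.

Verification:
- Jack (knight) says "At least one of us is a knave" - this is TRUE because Rose is a knave.
- Tara (knight) says "Rose always lies" - this is TRUE because Rose is a knave.
- Rose (knave) says "We are all the same type" - this is FALSE (a lie) because Jack and Tara are knights and Rose is a knave.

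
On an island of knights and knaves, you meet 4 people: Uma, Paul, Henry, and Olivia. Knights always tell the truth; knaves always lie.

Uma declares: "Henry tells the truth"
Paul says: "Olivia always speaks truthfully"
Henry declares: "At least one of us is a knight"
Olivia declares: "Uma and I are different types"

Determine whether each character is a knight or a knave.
Uma is a knave.
Paul is a knave.
Henry is a knave.
Olivia is a knave.

Verification:
- Uma (knave) says "Henry tells the truth" - this is FALSE (a lie) because Henry is a knave.
- Paul (knave) says "Olivia always speaks truthfully" - this is FALSE (a lie) because Olivia is a knave.
- Henry (knave) says "At least one of us is a knight" - this is FALSE (a lie) because no one is a knight.
- Olivia (knave) says "Uma and I are different types" - this is FALSE (a lie) because Olivia is a knave and Uma is a knave.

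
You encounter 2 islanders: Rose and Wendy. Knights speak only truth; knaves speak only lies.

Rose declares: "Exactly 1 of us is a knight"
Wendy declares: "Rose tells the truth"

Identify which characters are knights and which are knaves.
Rose is a knave.
Wendy is a knave.

Verification:
- Rose (knave) says "Exactly 1 of us is a knight" - this is FALSE (a lie) because there are 0 knights.
- Wendy (knave) says "Rose tells the truth" - this is FALSE (a lie) because Rose is a knave.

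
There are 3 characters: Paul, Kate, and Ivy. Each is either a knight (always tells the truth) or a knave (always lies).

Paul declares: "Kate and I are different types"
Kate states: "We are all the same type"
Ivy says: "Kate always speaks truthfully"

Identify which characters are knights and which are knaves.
Paul is a knight.
Kate is a knave.
Ivy is a knave.

Verification:
- Paul (knight) says "Kate and I are different types" - this is TRUE because Paul is a knight and Kate is a knave.
- Kate (knave) says "We are all the same type" - this is FALSE (a lie) because Paul is a knight and Kate and Ivy are knaves.
- Ivy (knave) says "Kate always speaks truthfully" - this is FALSE (a lie) because Kate is a knave.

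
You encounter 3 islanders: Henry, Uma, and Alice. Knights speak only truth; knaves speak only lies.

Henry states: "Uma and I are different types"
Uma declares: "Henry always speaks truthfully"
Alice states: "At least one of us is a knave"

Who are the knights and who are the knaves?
Henry is a knave.
Uma is a knave.
Alice is a knight.

Verification:
- Henry (knave) says "Uma and I are different types" - this is FALSE (a lie) because Henry is a knave and Uma is a knave.
- Uma (knave) says "Henry always speaks truthfully" - this is FALSE (a lie) because Henry is a knave.
- Alice (knight) says "At least one of us is a knave" - this is TRUE because Henry and Uma are knaves.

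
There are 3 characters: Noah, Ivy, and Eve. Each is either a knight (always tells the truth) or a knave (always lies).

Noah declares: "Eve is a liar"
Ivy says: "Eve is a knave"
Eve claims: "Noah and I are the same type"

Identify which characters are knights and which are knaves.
Noah is a knight.
Ivy is a knight.
Eve is a knave.

Verification:
- Noah (knight) says "Eve is a liar" - this is TRUE because Eve is a knave.
- Ivy (knight) says "Eve is a knave" - this is TRUE because Eve is a knave.
- Eve (knave) says "Noah and I are the same type" - this is FALSE (a lie) because Eve is a knave and Noah is a knight.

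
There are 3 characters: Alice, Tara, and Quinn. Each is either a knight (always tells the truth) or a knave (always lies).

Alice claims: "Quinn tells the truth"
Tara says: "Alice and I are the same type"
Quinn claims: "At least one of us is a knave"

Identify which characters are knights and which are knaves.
Alice is a knight.
Tara is a knave.
Quinn is a knight.

Verification:
- Alice (knight) says "Quinn tells the truth" - this is TRUE because Quinn is a knight.
- Tara (knave) says "Alice and I are the same type" - this is FALSE (a lie) because Tara is a knave and Alice is a knight.
- Quinn (knight) says "At least one of us is a knave" - this is TRUE because Tara is a knave.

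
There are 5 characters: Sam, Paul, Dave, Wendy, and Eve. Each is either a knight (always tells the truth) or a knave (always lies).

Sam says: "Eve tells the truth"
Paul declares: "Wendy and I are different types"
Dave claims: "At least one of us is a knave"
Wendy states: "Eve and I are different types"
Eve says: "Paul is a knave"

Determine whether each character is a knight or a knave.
Sam is a knave.
Paul is a knight.
Dave is a knight.
Wendy is a knave.
Eve is a knave.

Verification:
- Sam (knave) says "Eve tells the truth" - this is FALSE (a lie) because Eve is a knave.
- Paul (knight) says "Wendy and I are different types" - this is TRUE because Paul is a knight and Wendy is a knave.
- Dave (knight) says "At least one of us is a knave" - this is TRUE because Sam, Wendy, and Eve are knaves.
- Wendy (knave) says "Eve and I are different types" - this is FALSE (a lie) because Wendy is a knave and Eve is a knave.
- Eve (knave) says "Paul is a knave" - this is FALSE (a lie) because Paul is a knight.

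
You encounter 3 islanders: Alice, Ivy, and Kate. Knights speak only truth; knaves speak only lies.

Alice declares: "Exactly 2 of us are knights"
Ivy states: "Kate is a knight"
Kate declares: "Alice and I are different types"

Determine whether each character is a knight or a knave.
Alice is a knave.
Ivy is a knave.
Kate is a knave.

Verification:
- Alice (knave) says "Exactly 2 of us are knights" - this is FALSE (a lie) because there are 0 knights.
- Ivy (knave) says "Kate is a knight" - this is FALSE (a lie) because Kate is a knave.
- Kate (knave) says "Alice and I are different types" - this is FALSE (a lie) because Kate is a knave and Alice is a knave.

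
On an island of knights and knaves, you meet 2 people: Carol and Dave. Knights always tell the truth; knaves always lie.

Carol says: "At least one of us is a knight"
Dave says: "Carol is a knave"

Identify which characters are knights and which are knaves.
Carol is a knight.
Dave is a knave.

Verification:
- Carol (knight) says "At least one of us is a knight" - this is TRUE because Carol is a knight.
- Dave (knave) says "Carol is a knave" - this is FALSE (a lie) because Carol is a knight.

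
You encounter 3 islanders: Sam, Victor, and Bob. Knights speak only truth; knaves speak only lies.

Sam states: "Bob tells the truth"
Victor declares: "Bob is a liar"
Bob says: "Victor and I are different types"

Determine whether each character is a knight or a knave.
Sam is a knight.
Victor is a knave.
Bob is a knight.

Verification:
- Sam (knight) says "Bob tells the truth" - this is TRUE because Bob is a knight.
- Victor (knave) says "Bob is a liar" - this is FALSE (a lie) because Bob is a knight.
- Bob (knight) says "Victor and I are different types" - this is TRUE because Bob is a knight and Victor is a knave.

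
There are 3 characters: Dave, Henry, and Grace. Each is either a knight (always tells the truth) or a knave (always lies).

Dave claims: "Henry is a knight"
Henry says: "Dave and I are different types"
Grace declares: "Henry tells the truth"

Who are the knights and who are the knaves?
Dave is a knave.
Henry is a knave.
Grace is a knave.

Verification:
- Dave (knave) says "Henry is a knight" - this is FALSE (a lie) because Henry is a knave.
- Henry (knave) says "Dave and I are different types" - this is FALSE (a lie) because Henry is a knave and Dave is a knave.
- Grace (knave) says "Henry tells the truth" - this is FALSE (a lie) because Henry is a knave.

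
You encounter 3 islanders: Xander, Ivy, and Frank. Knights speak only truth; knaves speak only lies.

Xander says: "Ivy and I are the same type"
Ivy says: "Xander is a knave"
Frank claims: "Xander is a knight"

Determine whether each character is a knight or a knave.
Xander is a knave.
Ivy is a knight.
Frank is a knave.

Verification:
- Xander (knave) says "Ivy and I are the same type" - this is FALSE (a lie) because Xander is a knave and Ivy is a knight.
- Ivy (knight) says "Xander is a knave" - this is TRUE because Xander is a knave.
- Frank (knave) says "Xander is a knight" - this is FALSE (a lie) because Xander is a knave.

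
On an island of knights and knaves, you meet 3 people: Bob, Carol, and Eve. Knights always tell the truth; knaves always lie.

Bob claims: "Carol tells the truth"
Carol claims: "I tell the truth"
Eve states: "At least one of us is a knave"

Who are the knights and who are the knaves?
Bob is a knave.
Carol is a knave.
Eve is a knight.

Verification:
- Bob (knave) says "Carol tells the truth" - this is FALSE (a lie) because Carol is a knave.
- Carol (knave) says "I tell the truth" - this is FALSE (a lie) because Carol is a knave.
- Eve (knight) says "At least one of us is a knave" - this is TRUE because Bob and Carol are knaves.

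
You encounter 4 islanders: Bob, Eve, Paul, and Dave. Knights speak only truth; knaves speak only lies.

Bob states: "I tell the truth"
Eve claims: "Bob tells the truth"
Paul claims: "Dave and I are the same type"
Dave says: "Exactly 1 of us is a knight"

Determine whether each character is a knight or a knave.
Bob is a knave.
Eve is a knave.
Paul is a knave.
Dave is a knight.

Verification:
- Bob (knave) says "I tell the truth" - this is FALSE (a lie) because Bob is a knave.
- Eve (knave) says "Bob tells the truth" - this is FALSE (a lie) because Bob is a knave.
- Paul (knave) says "Dave and I are the same type" - this is FALSE (a lie) because Paul is a knave and Dave is a knight.
- Dave (knight) says "Exactly 1 of us is a knight" - this is TRUE because there are 1 knights.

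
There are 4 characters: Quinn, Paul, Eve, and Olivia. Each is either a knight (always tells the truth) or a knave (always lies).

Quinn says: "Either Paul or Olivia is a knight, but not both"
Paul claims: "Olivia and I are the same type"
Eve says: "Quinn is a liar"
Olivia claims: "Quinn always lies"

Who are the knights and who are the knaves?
Quinn is a knave.
Paul is a knight.
Eve is a knight.
Olivia is a knight.

Verification:
- Quinn (knave) says "Either Paul or Olivia is a knight, but not both" - this is FALSE (a lie) because Paul is a knight and Olivia is a knight.
- Paul (knight) says "Olivia and I are the same type" - this is TRUE because Paul is a knight and Olivia is a knight.
- Eve (knight) says "Quinn is a liar" - this is TRUE because Quinn is a knave.
- Olivia (knight) says "Quinn always lies" - this is TRUE because Quinn is a knave.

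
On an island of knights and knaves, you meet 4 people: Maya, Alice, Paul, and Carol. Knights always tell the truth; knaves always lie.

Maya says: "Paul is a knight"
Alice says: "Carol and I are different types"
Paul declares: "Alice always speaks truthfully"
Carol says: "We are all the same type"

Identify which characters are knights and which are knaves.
Maya is a knight.
Alice is a knight.
Paul is a knight.
Carol is a knave.

Verification:
- Maya (knight) says "Paul is a knight" - this is TRUE because Paul is a knight.
- Alice (knight) says "Carol and I are different types" - this is TRUE because Alice is a knight and Carol is a knave.
- Paul (knight) says "Alice always speaks truthfully" - this is TRUE because Alice is a knight.
- Carol (knave) says "We are all the same type" - this is FALSE (a lie) because Maya, Alice, and Paul are knights and Carol is a knave.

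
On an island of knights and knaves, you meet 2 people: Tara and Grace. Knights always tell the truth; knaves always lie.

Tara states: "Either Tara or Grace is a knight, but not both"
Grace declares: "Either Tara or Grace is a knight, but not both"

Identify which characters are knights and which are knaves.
Tara is a knave.
Grace is a knave.

Verification:
- Tara (knave) says "Either Tara or Grace is a knight, but not both" - this is FALSE (a lie) because Tara is a knave and Grace is a knave.
- Grace (knave) says "Either Tara or Grace is a knight, but not both" - this is FALSE (a lie) because Tara is a knave and Grace is a knave.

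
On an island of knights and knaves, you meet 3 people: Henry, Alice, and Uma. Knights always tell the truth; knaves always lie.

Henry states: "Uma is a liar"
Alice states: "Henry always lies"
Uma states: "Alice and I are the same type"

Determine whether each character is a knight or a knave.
Henry is a knave.
Alice is a knight.
Uma is a knight.

Verification:
- Henry (knave) says "Uma is a liar" - this is FALSE (a lie) because Uma is a knight.
- Alice (knight) says "Henry always lies" - this is TRUE because Henry is a knave.
- Uma (knight) says "Alice and I are the same type" - this is TRUE because Uma is a knight and Alice is a knight.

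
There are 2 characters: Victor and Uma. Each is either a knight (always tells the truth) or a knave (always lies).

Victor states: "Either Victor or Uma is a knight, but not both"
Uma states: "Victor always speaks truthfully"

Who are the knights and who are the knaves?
Victor is a knave.
Uma is a knave.

Verification:
- Victor (knave) says "Either Victor or Uma is a knight, but not both" - this is FALSE (a lie) because Victor is a knave and Uma is a knave.
- Uma (knave) says "Victor always speaks truthfully" - this is FALSE (a lie) because Victor is a knave.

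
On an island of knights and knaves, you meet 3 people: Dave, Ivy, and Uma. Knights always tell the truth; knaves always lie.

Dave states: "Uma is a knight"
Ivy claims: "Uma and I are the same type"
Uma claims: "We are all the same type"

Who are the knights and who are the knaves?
Dave is a knight.
Ivy is a knight.
Uma is a knight.

Verification:
- Dave (knight) says "Uma is a knight" - this is TRUE because Uma is a knight.
- Ivy (knight) says "Uma and I are the same type" - this is TRUE because Ivy is a knight and Uma is a knight.
- Uma (knight) says "We are all the same type" - this is TRUE because Dave, Ivy, and Uma are knights.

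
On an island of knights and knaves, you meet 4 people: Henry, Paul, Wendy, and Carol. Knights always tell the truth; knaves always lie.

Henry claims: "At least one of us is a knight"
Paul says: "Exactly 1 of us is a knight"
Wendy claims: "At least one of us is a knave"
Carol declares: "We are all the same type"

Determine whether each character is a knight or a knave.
Henry is a knight.
Paul is a knave.
Wendy is a knight.
Carol is a knave.

Verification:
- Henry (knight) says "At least one of us is a knight" - this is TRUE because Henry and Wendy are knights.
- Paul (knave) says "Exactly 1 of us is a knight" - this is FALSE (a lie) because there are 2 knights.
- Wendy (knight) says "At least one of us is a knave" - this is TRUE because Paul and Carol are knaves.
- Carol (knave) says "We are all the same type" - this is FALSE (a lie) because Henry and Wendy are knights and Paul and Carol are knaves.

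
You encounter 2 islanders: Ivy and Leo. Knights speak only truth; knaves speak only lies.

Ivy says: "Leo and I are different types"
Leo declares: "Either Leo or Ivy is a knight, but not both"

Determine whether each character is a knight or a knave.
Ivy is a knave.
Leo is a knave.

Verification:
- Ivy (knave) says "Leo and I are different types" - this is FALSE (a lie) because Ivy is a knave and Leo is a knave.
- Leo (knave) says "Either Leo or Ivy is a knight, but not both" - this is FALSE (a lie) because Leo is a knave and Ivy is a knave.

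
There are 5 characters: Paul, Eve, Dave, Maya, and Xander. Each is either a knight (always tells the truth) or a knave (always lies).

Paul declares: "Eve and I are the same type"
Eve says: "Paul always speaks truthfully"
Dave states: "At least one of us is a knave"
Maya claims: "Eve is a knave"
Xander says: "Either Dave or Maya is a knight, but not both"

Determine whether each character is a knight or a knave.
Paul is a knight.
Eve is a knight.
Dave is a knight.
Maya is a knave.
Xander is a knight.

Verification:
- Paul (knight) says "Eve and I are the same type" - this is TRUE because Paul is a knight and Eve is a knight.
- Eve (knight) says "Paul always speaks truthfully" - this is TRUE because Paul is a knight.
- Dave (knight) says "At least one of us is a knave" - this is TRUE because Maya is a knave.
- Maya (knave) says "Eve is a knave" - this is FALSE (a lie) because Eve is a knight.
- Xander (knight) says "Either Dave or Maya is a knight, but not both" - this is TRUE because Dave is a knight and Maya is a knave.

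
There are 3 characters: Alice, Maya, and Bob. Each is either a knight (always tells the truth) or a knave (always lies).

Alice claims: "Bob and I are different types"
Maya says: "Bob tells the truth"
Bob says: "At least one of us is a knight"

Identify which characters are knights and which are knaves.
Alice is a knave.
Maya is a knave.
Bob is a knave.

Verification:
- Alice (knave) says "Bob and I are different types" - this is FALSE (a lie) because Alice is a knave and Bob is a knave.
- Maya (knave) says "Bob tells the truth" - this is FALSE (a lie) because Bob is a knave.
- Bob (knave) says "At least one of us is a knight" - this is FALSE (a lie) because no one is a knight.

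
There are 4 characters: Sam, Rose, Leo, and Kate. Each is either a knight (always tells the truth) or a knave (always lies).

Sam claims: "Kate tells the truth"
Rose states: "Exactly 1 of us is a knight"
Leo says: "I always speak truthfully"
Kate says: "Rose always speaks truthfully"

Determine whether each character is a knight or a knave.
Sam is a knave.
Rose is a knave.
Leo is a knave.
Kate is a knave.

Verification:
- Sam (knave) says "Kate tells the truth" - this is FALSE (a lie) because Kate is a knave.
- Rose (knave) says "Exactly 1 of us is a knight" - this is FALSE (a lie) because there are 0 knights.
- Leo (knave) says "I always speak truthfully" - this is FALSE (a lie) because Leo is a knave.
- Kate (knave) says "Rose always speaks truthfully" - this is FALSE (a lie) because Rose is a knave.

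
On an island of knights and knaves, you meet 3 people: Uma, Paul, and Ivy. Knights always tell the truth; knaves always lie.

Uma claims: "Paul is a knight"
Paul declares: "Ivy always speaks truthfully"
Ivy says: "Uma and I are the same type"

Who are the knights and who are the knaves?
Uma is a knight.
Paul is a knight.
Ivy is a knight.

Verification:
- Uma (knight) says "Paul is a knight" - this is TRUE because Paul is a knight.
- Paul (knight) says "Ivy always speaks truthfully" - this is TRUE because Ivy is a knight.
- Ivy (knight) says "Uma and I are the same type" - this is TRUE because Ivy is a knight and Uma is a knight.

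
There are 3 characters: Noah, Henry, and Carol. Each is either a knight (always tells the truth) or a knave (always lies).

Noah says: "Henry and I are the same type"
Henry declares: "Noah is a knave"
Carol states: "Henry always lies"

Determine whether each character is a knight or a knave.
Noah is a knave.
Henry is a knight.
Carol is a knave.

Verification:
- Noah (knave) says "Henry and I are the same type" - this is FALSE (a lie) because Noah is a knave and Henry is a knight.
- Henry (knight) says "Noah is a knave" - this is TRUE because Noah is a knave.
- Carol (knave) says "Henry always lies" - this is FALSE (a lie) because Henry is a knight.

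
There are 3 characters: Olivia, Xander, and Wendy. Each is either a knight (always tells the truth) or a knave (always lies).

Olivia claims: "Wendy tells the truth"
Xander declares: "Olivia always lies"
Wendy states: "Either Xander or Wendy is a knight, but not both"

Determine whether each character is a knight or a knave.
Olivia is a knight.
Xander is a knave.
Wendy is a knight.

Verification:
- Olivia (knight) says "Wendy tells the truth" - this is TRUE because Wendy is a knight.
- Xander (knave) says "Olivia always lies" - this is FALSE (a lie) because Olivia is a knight.
- Wendy (knight) says "Either Xander or Wendy is a knight, but not both" - this is TRUE because Xander is a knave and Wendy is a knight.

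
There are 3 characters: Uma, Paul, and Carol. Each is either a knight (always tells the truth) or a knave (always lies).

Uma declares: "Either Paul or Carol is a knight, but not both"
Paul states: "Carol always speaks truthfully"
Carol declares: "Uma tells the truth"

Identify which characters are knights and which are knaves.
Uma is a knave.
Paul is a knave.
Carol is a knave.

Verification:
- Uma (knave) says "Either Paul or Carol is a knight, but not both" - this is FALSE (a lie) because Paul is a knave and Carol is a knave.
- Paul (knave) says "Carol always speaks truthfully" - this is FALSE (a lie) because Carol is a knave.
- Carol (knave) says "Uma tells the truth" - this is FALSE (a lie) because Uma is a knave.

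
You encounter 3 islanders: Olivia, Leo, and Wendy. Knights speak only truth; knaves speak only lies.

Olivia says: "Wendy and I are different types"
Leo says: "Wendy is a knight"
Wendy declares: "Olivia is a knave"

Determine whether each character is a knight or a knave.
Olivia is a knight.
Leo is a knave.
Wendy is a knave.

Verification:
- Olivia (knight) says "Wendy and I are different types" - this is TRUE because Olivia is a knight and Wendy is a knave.
- Leo (knave) says "Wendy is a knight" - this is FALSE (a lie) because Wendy is a knave.
- Wendy (knave) says "Olivia is a knave" - this is FALSE (a lie) because Olivia is a knight.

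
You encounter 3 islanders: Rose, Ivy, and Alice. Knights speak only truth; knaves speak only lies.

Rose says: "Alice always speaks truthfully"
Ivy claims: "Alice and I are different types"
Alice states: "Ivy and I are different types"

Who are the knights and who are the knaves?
Rose is a knave.
Ivy is a knave.
Alice is a knave.

Verification:
- Rose (knave) says "Alice always speaks truthfully" - this is FALSE (a lie) because Alice is a knave.
- Ivy (knave) says "Alice and I are different types" - this is FALSE (a lie) because Ivy is a knave and Alice is a knave.
- Alice (knave) says "Ivy and I are different types" - this is FALSE (a lie) because Alice is a knave and Ivy is a knave.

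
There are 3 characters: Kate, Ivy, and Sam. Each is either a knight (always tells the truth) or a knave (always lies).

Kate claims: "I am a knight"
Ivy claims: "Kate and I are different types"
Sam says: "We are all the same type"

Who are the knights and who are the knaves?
Kate is a knave.
Ivy is a knight.
Sam is a knave.

Verification:
- Kate (knave) says "I am a knight" - this is FALSE (a lie) because Kate is a knave.
- Ivy (knight) says "Kate and I are different types" - this is TRUE because Ivy is a knight and Kate is a knave.
- Sam (knave) says "We are all the same type" - this is FALSE (a lie) because Ivy is a knight and Kate and Sam are knaves.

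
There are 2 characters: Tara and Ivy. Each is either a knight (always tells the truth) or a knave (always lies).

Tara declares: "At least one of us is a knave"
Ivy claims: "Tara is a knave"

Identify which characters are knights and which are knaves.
Tara is a knight.
Ivy is a knave.

Verification:
- Tara (knight) says "At least one of us is a knave" - this is TRUE because Ivy is a knave.
- Ivy (knave) says "Tara is a knave" - this is FALSE (a lie) because Tara is a knight.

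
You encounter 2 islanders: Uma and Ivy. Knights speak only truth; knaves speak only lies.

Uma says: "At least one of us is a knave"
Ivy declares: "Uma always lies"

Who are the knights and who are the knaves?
Uma is a knight.
Ivy is a knave.

Verification:
- Uma (knight) says "At least one of us is a knave" - this is TRUE because Ivy is a knave.
- Ivy (knave) says "Uma always lies" - this is FALSE (a lie) because Uma is a knight.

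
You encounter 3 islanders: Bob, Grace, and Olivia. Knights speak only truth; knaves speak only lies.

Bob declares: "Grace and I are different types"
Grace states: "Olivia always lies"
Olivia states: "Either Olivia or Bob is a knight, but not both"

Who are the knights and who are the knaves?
Bob is a knave.
Grace is a knave.
Olivia is a knight.

Verification:
- Bob (knave) says "Grace and I are different types" - this is FALSE (a lie) because Bob is a knave and Grace is a knave.
- Grace (knave) says "Olivia always lies" - this is FALSE (a lie) because Olivia is a knight.
- Olivia (knight) says "Either Olivia or Bob is a knight, but not both" - this is TRUE because Olivia is a knight and Bob is a knave.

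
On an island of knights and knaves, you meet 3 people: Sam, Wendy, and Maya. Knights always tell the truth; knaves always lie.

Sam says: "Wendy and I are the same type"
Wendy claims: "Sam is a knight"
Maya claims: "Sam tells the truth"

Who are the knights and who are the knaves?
Sam is a knight.
Wendy is a knight.
Maya is a knight.

Verification:
- Sam (knight) says "Wendy and I are the same type" - this is TRUE because Sam is a knight and Wendy is a knight.
- Wendy (knight) says "Sam is a knight" - this is TRUE because Sam is a knight.
- Maya (knight) says "Sam tells the truth" - this is TRUE because Sam is a knight.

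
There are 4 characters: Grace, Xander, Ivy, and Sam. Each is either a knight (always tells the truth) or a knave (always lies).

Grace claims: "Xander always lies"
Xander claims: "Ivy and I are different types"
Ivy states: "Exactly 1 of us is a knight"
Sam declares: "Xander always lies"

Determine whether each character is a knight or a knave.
Grace is a knight.
Xander is a knave.
Ivy is a knave.
Sam is a knight.

Verification:
- Grace (knight) says "Xander always lies" - this is TRUE because Xander is a knave.
- Xander (knave) says "Ivy and I are different types" - this is FALSE (a lie) because Xander is a knave and Ivy is a knave.
- Ivy (knave) says "Exactly 1 of us is a knight" - this is FALSE (a lie) because there are 2 knights.
- Sam (knight) says "Xander always lies" - this is TRUE because Xander is a knave.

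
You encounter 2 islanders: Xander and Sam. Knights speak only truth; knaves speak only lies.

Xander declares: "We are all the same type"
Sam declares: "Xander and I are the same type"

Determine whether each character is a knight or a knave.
Xander is a knight.
Sam is a knight.

Verification:
- Xander (knight) says "We are all the same type" - this is TRUE because Xander and Sam are knights.
- Sam (knight) says "Xander and I are the same type" - this is TRUE because Sam is a knight and Xander is a knight.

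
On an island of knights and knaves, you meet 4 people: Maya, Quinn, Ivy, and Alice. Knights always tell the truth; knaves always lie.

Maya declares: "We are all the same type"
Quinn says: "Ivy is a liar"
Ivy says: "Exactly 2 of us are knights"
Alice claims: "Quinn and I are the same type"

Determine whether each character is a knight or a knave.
Maya is a knave.
Quinn is a knight.
Ivy is a knave.
Alice is a knave.

Verification:
- Maya (knave) says "We are all the same type" - this is FALSE (a lie) because Quinn is a knight and Maya, Ivy, and Alice are knaves.
- Quinn (knight) says "Ivy is a liar" - this is TRUE because Ivy is a knave.
- Ivy (knave) says "Exactly 2 of us are knights" - this is FALSE (a lie) because there are 1 knights.
- Alice (knave) says "Quinn and I are the same type" - this is FALSE (a lie) because Alice is a knave and Quinn is a knight.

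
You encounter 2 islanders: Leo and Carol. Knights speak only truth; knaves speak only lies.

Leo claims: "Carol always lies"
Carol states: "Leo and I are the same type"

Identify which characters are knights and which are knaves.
Leo is a knight.
Carol is a knave.

Verification:
- Leo (knight) says "Carol always lies" - this is TRUE because Carol is a knave.
- Carol (knave) says "Leo and I are the same type" - this is FALSE (a lie) because Carol is a knave and Leo is a knight.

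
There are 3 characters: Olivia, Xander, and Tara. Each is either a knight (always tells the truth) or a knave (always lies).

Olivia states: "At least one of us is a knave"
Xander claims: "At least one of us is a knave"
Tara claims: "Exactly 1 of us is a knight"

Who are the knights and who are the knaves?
Olivia is a knight.
Xander is a knight.
Tara is a knave.

Verification:
- Olivia (knight) says "At least one of us is a knave" - this is TRUE because Tara is a knave.
- Xander (knight) says "At least one of us is a knave" - this is TRUE because Tara is a knave.
- Tara (knave) says "Exactly 1 of us is a knight" - this is FALSE (a lie) because there are 2 knights.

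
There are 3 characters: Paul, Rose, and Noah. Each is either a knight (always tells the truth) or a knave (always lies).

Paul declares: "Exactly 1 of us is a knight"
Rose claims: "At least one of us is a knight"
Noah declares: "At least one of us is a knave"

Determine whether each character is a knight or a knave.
Paul is a knave.
Rose is a knight.
Noah is a knight.

Verification:
- Paul (knave) says "Exactly 1 of us is a knight" - this is FALSE (a lie) because there are 2 knights.
- Rose (knight) says "At least one of us is a knight" - this is TRUE because Rose and Noah are knights.
- Noah (knight) says "At least one of us is a knave" - this is TRUE because Paul is a knave.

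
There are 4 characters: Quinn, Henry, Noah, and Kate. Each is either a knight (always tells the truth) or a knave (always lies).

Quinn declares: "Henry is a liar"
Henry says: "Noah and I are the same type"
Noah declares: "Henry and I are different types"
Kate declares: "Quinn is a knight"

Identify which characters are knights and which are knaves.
Quinn is a knight.
Henry is a knave.
Noah is a knight.
Kate is a knight.

Verification:
- Quinn (knight) says "Henry is a liar" - this is TRUE because Henry is a knave.
- Henry (knave) says "Noah and I are the same type" - this is FALSE (a lie) because Henry is a knave and Noah is a knight.
- Noah (knight) says "Henry and I are different types" - this is TRUE because Noah is a knight and Henry is a knave.
- Kate (knight) says "Quinn is a knight" - this is TRUE because Quinn is a knight.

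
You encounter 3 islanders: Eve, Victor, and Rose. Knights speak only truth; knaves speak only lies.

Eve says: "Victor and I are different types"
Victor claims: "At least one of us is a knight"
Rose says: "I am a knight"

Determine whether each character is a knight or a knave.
Eve is a knave.
Victor is a knave.
Rose is a knave.

Verification:
- Eve (knave) says "Victor and I are different types" - this is FALSE (a lie) because Eve is a knave and Victor is a knave.
- Victor (knave) says "At least one of us is a knight" - this is FALSE (a lie) because no one is a knight.
- Rose (knave) says "I am a knight" - this is FALSE (a lie) because Rose is a knave.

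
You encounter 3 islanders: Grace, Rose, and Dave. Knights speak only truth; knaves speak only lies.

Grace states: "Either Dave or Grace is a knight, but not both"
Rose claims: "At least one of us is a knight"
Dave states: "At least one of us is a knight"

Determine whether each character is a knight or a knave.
Grace is a knave.
Rose is a knave.
Dave is a knave.

Verification:
- Grace (knave) says "Either Dave or Grace is a knight, but not both" - this is FALSE (a lie) because Dave is a knave and Grace is a knave.
- Rose (knave) says "At least one of us is a knight" - this is FALSE (a lie) because no one is a knight.
- Dave (knave) says "At least one of us is a knight" - this is FALSE (a lie) because no one is a knight.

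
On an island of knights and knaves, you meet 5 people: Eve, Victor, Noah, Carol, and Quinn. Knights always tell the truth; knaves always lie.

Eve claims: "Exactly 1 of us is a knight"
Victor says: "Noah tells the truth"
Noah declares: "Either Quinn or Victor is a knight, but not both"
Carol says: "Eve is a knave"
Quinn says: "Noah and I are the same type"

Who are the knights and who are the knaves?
Eve is a knave.
Victor is a knight.
Noah is a knight.
Carol is a knight.
Quinn is a knave.

Verification:
- Eve (knave) says "Exactly 1 of us is a knight" - this is FALSE (a lie) because there are 3 knights.
- Victor (knight) says "Noah tells the truth" - this is TRUE because Noah is a knight.
- Noah (knight) says "Either Quinn or Victor is a knight, but not both" - this is TRUE because Quinn is a knave and Victor is a knight.
- Carol (knight) says "Eve is a knave" - this is TRUE because Eve is a knave.
- Quinn (knave) says "Noah and I are the same type" - this is FALSE (a lie) because Quinn is a knave and Noah is a knight.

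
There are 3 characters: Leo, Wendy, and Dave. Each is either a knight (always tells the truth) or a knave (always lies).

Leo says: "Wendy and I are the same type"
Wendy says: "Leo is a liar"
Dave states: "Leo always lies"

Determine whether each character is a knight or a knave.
Leo is a knave.
Wendy is a knight.
Dave is a knight.

Verification:
- Leo (knave) says "Wendy and I are the same type" - this is FALSE (a lie) because Leo is a knave and Wendy is a knight.
- Wendy (knight) says "Leo is a liar" - this is TRUE because Leo is a knave.
- Dave (knight) says "Leo always lies" - this is TRUE because Leo is a knave.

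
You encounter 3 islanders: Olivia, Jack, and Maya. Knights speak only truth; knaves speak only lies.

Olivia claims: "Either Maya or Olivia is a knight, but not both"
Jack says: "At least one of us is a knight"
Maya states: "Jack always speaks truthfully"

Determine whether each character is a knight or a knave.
Olivia is a knave.
Jack is a knave.
Maya is a knave.

Verification:
- Olivia (knave) says "Either Maya or Olivia is a knight, but not both" - this is FALSE (a lie) because Maya is a knave and Olivia is a knave.
- Jack (knave) says "At least one of us is a knight" - this is FALSE (a lie) because no one is a knight.
- Maya (knave) says "Jack always speaks truthfully" - this is FALSE (a lie) because Jack is a knave.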